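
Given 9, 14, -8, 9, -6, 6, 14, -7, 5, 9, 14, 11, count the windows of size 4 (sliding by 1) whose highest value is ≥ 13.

[9, 14, -8, 9] → max 14  ≥ 13 ✓
[14, -8, 9, -6] → max 14  ≥ 13 ✓
[-8, 9, -6, 6] → max 9
[9, -6, 6, 14] → max 14  ≥ 13 ✓
[-6, 6, 14, -7] → max 14  ≥ 13 ✓
[6, 14, -7, 5] → max 14  ≥ 13 ✓
[14, -7, 5, 9] → max 14  ≥ 13 ✓
[-7, 5, 9, 14] → max 14  ≥ 13 ✓
[5, 9, 14, 11] → max 14  ≥ 13 ✓
8 windows satisfy the condition.

8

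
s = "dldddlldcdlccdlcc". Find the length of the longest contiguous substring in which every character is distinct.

3

[d] len 1
[d, l] len 2
[l, d] len 2
[d] len 1
[d] len 1
[d, l] len 2
[l] len 1
[l, d] len 2
[l, d, c] len 3
[c, d] len 2
[c, d, l] len 3
[d, l, c] len 3
[c] len 1
[c, d] len 2
[c, d, l] len 3
[d, l, c] len 3
[c] len 1
Longest all-distinct length: 3.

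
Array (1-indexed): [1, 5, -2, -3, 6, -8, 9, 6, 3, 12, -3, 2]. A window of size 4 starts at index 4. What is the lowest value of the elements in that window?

-8

Elements at indices 4..7: -3, 6, -8, 9
min(-3, 6, -8, 9) = -8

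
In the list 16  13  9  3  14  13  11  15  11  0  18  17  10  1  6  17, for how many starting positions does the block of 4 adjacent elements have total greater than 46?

2

[16, 13, 9, 3] → sum 41
[13, 9, 3, 14] → sum 39
[9, 3, 14, 13] → sum 39
[3, 14, 13, 11] → sum 41
[14, 13, 11, 15] → sum 53  > 46 ✓
[13, 11, 15, 11] → sum 50  > 46 ✓
[11, 15, 11, 0] → sum 37
[15, 11, 0, 18] → sum 44
[11, 0, 18, 17] → sum 46
[0, 18, 17, 10] → sum 45
[18, 17, 10, 1] → sum 46
[17, 10, 1, 6] → sum 34
[10, 1, 6, 17] → sum 34
2 windows satisfy the condition.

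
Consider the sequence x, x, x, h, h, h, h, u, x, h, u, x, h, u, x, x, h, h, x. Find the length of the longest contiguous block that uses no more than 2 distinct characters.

7

[x] 1 distinct, len 1
[x, x] 1 distinct, len 2
[x, x, x] 1 distinct, len 3
[x, x, x, h] 2 distinct, len 4
[x, x, x, h, h] 2 distinct, len 5
[x, x, x, h, h, h] 2 distinct, len 6
[x, x, x, h, h, h, h] 2 distinct, len 7
[h, h, h, h, u] 2 distinct, len 5
[u, x] 2 distinct, len 2
[x, h] 2 distinct, len 2
[h, u] 2 distinct, len 2
[u, x] 2 distinct, len 2
[x, h] 2 distinct, len 2
[h, u] 2 distinct, len 2
[u, x] 2 distinct, len 2
[u, x, x] 2 distinct, len 3
[x, x, h] 2 distinct, len 3
[x, x, h, h] 2 distinct, len 4
[x, x, h, h, x] 2 distinct, len 5
Longest length with ≤2 distinct: 7.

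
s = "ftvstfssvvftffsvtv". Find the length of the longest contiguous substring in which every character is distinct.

4

add f: [f] len 1
add t: [f, t] len 2
add v: [f, t, v] len 3
add s: [f, t, v, s] len 4
add t (repeat t, move left end past it): [v, s, t] len 3
add f: [v, s, t, f] len 4
add s (repeat s, move left end past it): [t, f, s] len 3
add s (repeat s, move left end past it): [s] len 1
add v: [s, v] len 2
add v (repeat v, move left end past it): [v] len 1
add f: [v, f] len 2
add t: [v, f, t] len 3
add f (repeat f, move left end past it): [t, f] len 2
add f (repeat f, move left end past it): [f] len 1
add s: [f, s] len 2
add v: [f, s, v] len 3
add t: [f, s, v, t] len 4
add v (repeat v, move left end past it): [t, v] len 2
Longest all-distinct length: 4.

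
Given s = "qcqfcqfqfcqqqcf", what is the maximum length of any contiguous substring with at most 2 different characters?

5

add q: window [q] (1 distinct), len 1
add c: window [q, c] (2 distinct), len 2
add q: window [q, c, q] (2 distinct), len 3
add f: window [q, f] (2 distinct), len 2
add c: window [f, c] (2 distinct), len 2
add q: window [c, q] (2 distinct), len 2
add f: window [q, f] (2 distinct), len 2
add q: window [q, f, q] (2 distinct), len 3
add f: window [q, f, q, f] (2 distinct), len 4
add c: window [f, c] (2 distinct), len 2
add q: window [c, q] (2 distinct), len 2
add q: window [c, q, q] (2 distinct), len 3
add q: window [c, q, q, q] (2 distinct), len 4
add c: window [c, q, q, q, c] (2 distinct), len 5
add f: window [c, f] (2 distinct), len 2
Longest length with ≤2 distinct: 5.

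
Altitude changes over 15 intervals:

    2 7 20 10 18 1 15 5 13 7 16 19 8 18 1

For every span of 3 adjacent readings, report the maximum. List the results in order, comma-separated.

2 7 20 → max 20
7 20 10 → max 20
20 10 18 → max 20
10 18 1 → max 18
18 1 15 → max 18
1 15 5 → max 15
15 5 13 → max 15
5 13 7 → max 13
13 7 16 → max 16
7 16 19 → max 19
16 19 8 → max 19
19 8 18 → max 19
8 18 1 → max 18

20, 20, 20, 18, 18, 15, 15, 13, 16, 19, 19, 19, 18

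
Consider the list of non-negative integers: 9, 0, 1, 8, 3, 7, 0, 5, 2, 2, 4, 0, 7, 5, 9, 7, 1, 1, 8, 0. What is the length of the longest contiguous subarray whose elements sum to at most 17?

6

add 9: [9] sum 9, len 1
add 0: [9, 0] sum 9, len 2
add 1: [9, 0, 1] sum 10, len 3
add 8: [0, 1, 8] sum 9, len 3
add 3: [0, 1, 8, 3] sum 12, len 4
add 7: [3, 7] sum 10, len 2
add 0: [3, 7, 0] sum 10, len 3
add 5: [3, 7, 0, 5] sum 15, len 4
add 2: [3, 7, 0, 5, 2] sum 17, len 5
add 2: [7, 0, 5, 2, 2] sum 16, len 5
add 4: [0, 5, 2, 2, 4] sum 13, len 5
add 0: [0, 5, 2, 2, 4, 0] sum 13, len 6
add 7: [2, 2, 4, 0, 7] sum 15, len 5
add 5: [4, 0, 7, 5] sum 16, len 4
add 9: [5, 9] sum 14, len 2
add 7: [9, 7] sum 16, len 2
add 1: [9, 7, 1] sum 17, len 3
add 1: [7, 1, 1] sum 9, len 3
add 8: [7, 1, 1, 8] sum 17, len 4
add 0: [7, 1, 1, 8, 0] sum 17, len 5
Longest length seen: 6.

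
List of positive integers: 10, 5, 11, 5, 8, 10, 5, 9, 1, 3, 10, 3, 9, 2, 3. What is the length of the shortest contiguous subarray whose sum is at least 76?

11

Extend right; whenever the sum reaches 76, record the length and shrink from the left:
add 10: running sum 10 < 76
add 5: running sum 15 < 76
add 11: running sum 26 < 76
add 5: running sum 31 < 76
add 8: running sum 39 < 76
add 10: running sum 49 < 76
add 5: running sum 54 < 76
add 9: running sum 63 < 76
add 1: running sum 64 < 76
add 3: running sum 67 < 76
add 10: shortest ending here [10, 5, 11, 5, 8, 10, 5, 9, 1, 3, 10] sum 77, len 11
add 3: shortest ending here [10, 5, 11, 5, 8, 10, 5, 9, 1, 3, 10, 3] sum 80, len 12
add 9: shortest ending here [5, 11, 5, 8, 10, 5, 9, 1, 3, 10, 3, 9] sum 79, len 12
add 2: shortest ending here [11, 5, 8, 10, 5, 9, 1, 3, 10, 3, 9, 2] sum 76, len 12
add 3: shortest ending here [11, 5, 8, 10, 5, 9, 1, 3, 10, 3, 9, 2, 3] sum 79, len 13
Shortest qualifying length: 11.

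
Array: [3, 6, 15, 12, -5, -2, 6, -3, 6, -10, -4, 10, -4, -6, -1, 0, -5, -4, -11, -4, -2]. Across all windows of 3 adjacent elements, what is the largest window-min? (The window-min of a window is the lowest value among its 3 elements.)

6

Each size-3 window and its min:
(3, 6, 15) → min 3
(6, 15, 12) → min 6
(15, 12, -5) → min -5
(12, -5, -2) → min -5
(-5, -2, 6) → min -5
(-2, 6, -3) → min -3
(6, -3, 6) → min -3
(-3, 6, -10) → min -10
(6, -10, -4) → min -10
(-10, -4, 10) → min -10
(-4, 10, -4) → min -4
(10, -4, -6) → min -6
(-4, -6, -1) → min -6
(-6, -1, 0) → min -6
(-1, 0, -5) → min -5
(0, -5, -4) → min -5
(-5, -4, -11) → min -11
(-4, -11, -4) → min -11
(-11, -4, -2) → min -11
Largest of these is 6.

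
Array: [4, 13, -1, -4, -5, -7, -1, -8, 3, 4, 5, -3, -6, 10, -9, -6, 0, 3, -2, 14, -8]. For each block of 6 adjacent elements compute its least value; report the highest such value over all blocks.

(4, 13, -1, -4, -5, -7) → min -7
(13, -1, -4, -5, -7, -1) → min -7
(-1, -4, -5, -7, -1, -8) → min -8
(-4, -5, -7, -1, -8, 3) → min -8
(-5, -7, -1, -8, 3, 4) → min -8
(-7, -1, -8, 3, 4, 5) → min -8
(-1, -8, 3, 4, 5, -3) → min -8
(-8, 3, 4, 5, -3, -6) → min -8
(3, 4, 5, -3, -6, 10) → min -6
(4, 5, -3, -6, 10, -9) → min -9
(5, -3, -6, 10, -9, -6) → min -9
(-3, -6, 10, -9, -6, 0) → min -9
(-6, 10, -9, -6, 0, 3) → min -9
(10, -9, -6, 0, 3, -2) → min -9
(-9, -6, 0, 3, -2, 14) → min -9
(-6, 0, 3, -2, 14, -8) → min -8
Highest of these is -6.

-6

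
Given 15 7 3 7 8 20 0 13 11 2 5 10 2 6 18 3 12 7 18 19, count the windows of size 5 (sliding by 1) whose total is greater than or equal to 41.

[15, 7, 3, 7, 8] → sum 40
[7, 3, 7, 8, 20] → sum 45  ≥ 41 ✓
[3, 7, 8, 20, 0] → sum 38
[7, 8, 20, 0, 13] → sum 48  ≥ 41 ✓
[8, 20, 0, 13, 11] → sum 52  ≥ 41 ✓
[20, 0, 13, 11, 2] → sum 46  ≥ 41 ✓
[0, 13, 11, 2, 5] → sum 31
[13, 11, 2, 5, 10] → sum 41  ≥ 41 ✓
[11, 2, 5, 10, 2] → sum 30
[2, 5, 10, 2, 6] → sum 25
[5, 10, 2, 6, 18] → sum 41  ≥ 41 ✓
[10, 2, 6, 18, 3] → sum 39
[2, 6, 18, 3, 12] → sum 41  ≥ 41 ✓
[6, 18, 3, 12, 7] → sum 46  ≥ 41 ✓
[18, 3, 12, 7, 18] → sum 58  ≥ 41 ✓
[3, 12, 7, 18, 19] → sum 59  ≥ 41 ✓
10 windows satisfy the condition.

10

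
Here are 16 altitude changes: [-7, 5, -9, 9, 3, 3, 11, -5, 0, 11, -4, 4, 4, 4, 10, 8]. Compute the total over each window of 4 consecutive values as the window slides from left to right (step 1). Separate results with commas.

-7 5 -9 9 → sum -2
5 -9 9 3 → sum 8
-9 9 3 3 → sum 6
9 3 3 11 → sum 26
3 3 11 -5 → sum 12
3 11 -5 0 → sum 9
11 -5 0 11 → sum 17
-5 0 11 -4 → sum 2
0 11 -4 4 → sum 11
11 -4 4 4 → sum 15
-4 4 4 4 → sum 8
4 4 4 10 → sum 22
4 4 10 8 → sum 26

-2, 8, 6, 26, 12, 9, 17, 2, 11, 15, 8, 22, 26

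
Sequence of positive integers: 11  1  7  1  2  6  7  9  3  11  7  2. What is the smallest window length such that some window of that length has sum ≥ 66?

12

Extend right; whenever the sum reaches 66, record the length and shrink from the left:
add 11: running sum 11 < 66
add 1: running sum 12 < 66
add 7: running sum 19 < 66
add 1: running sum 20 < 66
add 2: running sum 22 < 66
add 6: running sum 28 < 66
add 7: running sum 35 < 66
add 9: running sum 44 < 66
add 3: running sum 47 < 66
add 11: running sum 58 < 66
add 7: running sum 65 < 66
end 11: [11, 1, 7, 1, 2, 6, 7, 9, 3, 11, 7, 2] sum 67, len 12
Shortest qualifying length: 12.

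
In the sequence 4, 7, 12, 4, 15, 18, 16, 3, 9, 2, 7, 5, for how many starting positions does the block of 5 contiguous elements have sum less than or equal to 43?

(4, 7, 12, 4, 15) → sum 42  ≤ 43 ✓
(7, 12, 4, 15, 18) → sum 56
(12, 4, 15, 18, 16) → sum 65
(4, 15, 18, 16, 3) → sum 56
(15, 18, 16, 3, 9) → sum 61
(18, 16, 3, 9, 2) → sum 48
(16, 3, 9, 2, 7) → sum 37  ≤ 43 ✓
(3, 9, 2, 7, 5) → sum 26  ≤ 43 ✓
3 windows satisfy the condition.

3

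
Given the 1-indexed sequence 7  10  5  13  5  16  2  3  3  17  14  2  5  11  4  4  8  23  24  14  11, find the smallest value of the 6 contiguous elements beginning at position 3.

Elements at indices 3..8: 5, 13, 5, 16, 2, 3
min(5, 13, 5, 16, 2, 3) = 2

2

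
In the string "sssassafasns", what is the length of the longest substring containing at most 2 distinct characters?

7

[s] 1 distinct, len 1
[s, s] 1 distinct, len 2
[s, s, s] 1 distinct, len 3
[s, s, s, a] 2 distinct, len 4
[s, s, s, a, s] 2 distinct, len 5
[s, s, s, a, s, s] 2 distinct, len 6
[s, s, s, a, s, s, a] 2 distinct, len 7
[a, f] 2 distinct, len 2
[a, f, a] 2 distinct, len 3
[a, s] 2 distinct, len 2
[s, n] 2 distinct, len 2
[s, n, s] 2 distinct, len 3
Longest length with ≤2 distinct: 7.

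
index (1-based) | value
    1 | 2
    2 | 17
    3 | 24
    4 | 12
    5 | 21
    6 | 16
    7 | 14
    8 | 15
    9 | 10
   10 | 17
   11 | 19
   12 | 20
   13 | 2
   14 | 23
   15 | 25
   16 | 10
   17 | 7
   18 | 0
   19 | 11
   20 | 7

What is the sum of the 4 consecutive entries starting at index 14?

Elements at indices 14..17: 23, 25, 10, 7
sum(23, 25, 10, 7) = 65

65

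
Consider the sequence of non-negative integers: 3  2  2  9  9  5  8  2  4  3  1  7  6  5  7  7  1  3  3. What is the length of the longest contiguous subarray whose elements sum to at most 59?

→ 3: sum 3, len 1
→ 2: sum 5, len 2
→ 2: sum 7, len 3
→ 9: sum 16, len 4
→ 9: sum 25, len 5
→ 5: sum 30, len 6
→ 8: sum 38, len 7
→ 2: sum 40, len 8
→ 4: sum 44, len 9
→ 3: sum 47, len 10
→ 1: sum 48, len 11
→ 7: sum 55, len 12
→ 6 (dropped 3): sum 58, len 12
→ 5 (dropped 2, 2): sum 59, len 11
→ 7 (dropped 9): sum 57, len 11
→ 7 (dropped 9): sum 55, len 11
→ 1: sum 56, len 12
→ 3: sum 59, len 13
→ 3 (dropped 5): sum 57, len 13
Longest length seen: 13.

13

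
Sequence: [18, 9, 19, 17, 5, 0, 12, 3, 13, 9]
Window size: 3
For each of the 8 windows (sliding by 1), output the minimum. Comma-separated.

9, 9, 5, 0, 0, 0, 3, 3

18 9 19 → min 9
9 19 17 → min 9
19 17 5 → min 5
17 5 0 → min 0
5 0 12 → min 0
0 12 3 → min 0
12 3 13 → min 3
3 13 9 → min 3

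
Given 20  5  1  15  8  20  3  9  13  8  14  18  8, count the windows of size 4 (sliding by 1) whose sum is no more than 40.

3

(20, 5, 1, 15) → sum 41
(5, 1, 15, 8) → sum 29  ≤ 40 ✓
(1, 15, 8, 20) → sum 44
(15, 8, 20, 3) → sum 46
(8, 20, 3, 9) → sum 40  ≤ 40 ✓
(20, 3, 9, 13) → sum 45
(3, 9, 13, 8) → sum 33  ≤ 40 ✓
(9, 13, 8, 14) → sum 44
(13, 8, 14, 18) → sum 53
(8, 14, 18, 8) → sum 48
3 windows satisfy the condition.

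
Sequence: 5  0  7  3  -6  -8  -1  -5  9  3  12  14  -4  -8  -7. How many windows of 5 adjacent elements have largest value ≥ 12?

5

[5, 0, 7, 3, -6] → max 7
[0, 7, 3, -6, -8] → max 7
[7, 3, -6, -8, -1] → max 7
[3, -6, -8, -1, -5] → max 3
[-6, -8, -1, -5, 9] → max 9
[-8, -1, -5, 9, 3] → max 9
[-1, -5, 9, 3, 12] → max 12  ≥ 12 ✓
[-5, 9, 3, 12, 14] → max 14  ≥ 12 ✓
[9, 3, 12, 14, -4] → max 14  ≥ 12 ✓
[3, 12, 14, -4, -8] → max 14  ≥ 12 ✓
[12, 14, -4, -8, -7] → max 14  ≥ 12 ✓
5 windows satisfy the condition.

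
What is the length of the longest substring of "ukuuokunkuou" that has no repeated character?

add u: [u] len 1
add k: [u, k] len 2
add u (repeat u, move left end past it): [k, u] len 2
add u (repeat u, move left end past it): [u] len 1
add o: [u, o] len 2
add k: [u, o, k] len 3
add u (repeat u, move left end past it): [o, k, u] len 3
add n: [o, k, u, n] len 4
add k (repeat k, move left end past it): [u, n, k] len 3
add u (repeat u, move left end past it): [n, k, u] len 3
add o: [n, k, u, o] len 4
add u (repeat u, move left end past it): [o, u] len 2
Longest all-distinct length: 4.

4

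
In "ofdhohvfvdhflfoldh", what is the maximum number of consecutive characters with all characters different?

5

add o: [o] len 1
add f: [o, f] len 2
add d: [o, f, d] len 3
add h: [o, f, d, h] len 4
add o (repeat o, move left end past it): [f, d, h, o] len 4
add h (repeat h, move left end past it): [o, h] len 2
add v: [o, h, v] len 3
add f: [o, h, v, f] len 4
add v (repeat v, move left end past it): [f, v] len 2
add d: [f, v, d] len 3
add h: [f, v, d, h] len 4
add f (repeat f, move left end past it): [v, d, h, f] len 4
add l: [v, d, h, f, l] len 5
add f (repeat f, move left end past it): [l, f] len 2
add o: [l, f, o] len 3
add l (repeat l, move left end past it): [f, o, l] len 3
add d: [f, o, l, d] len 4
add h: [f, o, l, d, h] len 5
Longest all-distinct length: 5.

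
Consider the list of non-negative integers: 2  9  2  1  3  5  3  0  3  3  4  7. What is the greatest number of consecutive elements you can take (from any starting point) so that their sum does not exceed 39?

→ 2: sum 2, len 1
→ 9: sum 11, len 2
→ 2: sum 13, len 3
→ 1: sum 14, len 4
→ 3: sum 17, len 5
→ 5: sum 22, len 6
→ 3: sum 25, len 7
→ 0: sum 25, len 8
→ 3: sum 28, len 9
→ 3: sum 31, len 10
→ 4: sum 35, len 11
→ 7 (dropped 2, 9): sum 31, len 10
Longest length seen: 11.

11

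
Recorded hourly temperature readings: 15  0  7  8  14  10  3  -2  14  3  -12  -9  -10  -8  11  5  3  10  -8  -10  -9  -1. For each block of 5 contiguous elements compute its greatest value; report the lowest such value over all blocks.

Each size-5 window and its max:
[15, 0, 7, 8, 14] → max 15
[0, 7, 8, 14, 10] → max 14
[7, 8, 14, 10, 3] → max 14
[8, 14, 10, 3, -2] → max 14
[14, 10, 3, -2, 14] → max 14
[10, 3, -2, 14, 3] → max 14
[3, -2, 14, 3, -12] → max 14
[-2, 14, 3, -12, -9] → max 14
[14, 3, -12, -9, -10] → max 14
[3, -12, -9, -10, -8] → max 3
[-12, -9, -10, -8, 11] → max 11
[-9, -10, -8, 11, 5] → max 11
[-10, -8, 11, 5, 3] → max 11
[-8, 11, 5, 3, 10] → max 11
[11, 5, 3, 10, -8] → max 11
[5, 3, 10, -8, -10] → max 10
[3, 10, -8, -10, -9] → max 10
[10, -8, -10, -9, -1] → max 10
Lowest of these is 3.

3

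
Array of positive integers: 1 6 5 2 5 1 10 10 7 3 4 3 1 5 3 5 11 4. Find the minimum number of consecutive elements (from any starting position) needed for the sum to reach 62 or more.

11

Extend right; whenever the sum reaches 62, record the length and shrink from the left:
add 1: running sum 1 < 62
add 6: running sum 7 < 62
add 5: running sum 12 < 62
add 2: running sum 14 < 62
add 5: running sum 19 < 62
add 1: running sum 20 < 62
add 10: running sum 30 < 62
add 10: running sum 40 < 62
add 7: running sum 47 < 62
add 3: running sum 50 < 62
add 4: running sum 54 < 62
add 3: running sum 57 < 62
add 1: running sum 58 < 62
add 5: shortest ending here [6, 5, 2, 5, 1, 10, 10, 7, 3, 4, 3, 1, 5] sum 62, len 13
add 3: shortest ending here [6, 5, 2, 5, 1, 10, 10, 7, 3, 4, 3, 1, 5, 3] sum 65, len 14
add 5: shortest ending here [5, 2, 5, 1, 10, 10, 7, 3, 4, 3, 1, 5, 3, 5] sum 64, len 14
add 11: shortest ending here [10, 10, 7, 3, 4, 3, 1, 5, 3, 5, 11] sum 62, len 11
add 4: shortest ending here [10, 10, 7, 3, 4, 3, 1, 5, 3, 5, 11, 4] sum 66, len 12
Shortest qualifying length: 11.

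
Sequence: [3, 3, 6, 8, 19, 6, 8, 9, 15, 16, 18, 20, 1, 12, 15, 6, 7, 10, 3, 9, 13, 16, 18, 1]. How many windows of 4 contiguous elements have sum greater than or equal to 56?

(3, 3, 6, 8) → sum 20
(3, 6, 8, 19) → sum 36
(6, 8, 19, 6) → sum 39
(8, 19, 6, 8) → sum 41
(19, 6, 8, 9) → sum 42
(6, 8, 9, 15) → sum 38
(8, 9, 15, 16) → sum 48
(9, 15, 16, 18) → sum 58  ≥ 56 ✓
(15, 16, 18, 20) → sum 69  ≥ 56 ✓
(16, 18, 20, 1) → sum 55
(18, 20, 1, 12) → sum 51
(20, 1, 12, 15) → sum 48
(1, 12, 15, 6) → sum 34
(12, 15, 6, 7) → sum 40
(15, 6, 7, 10) → sum 38
(6, 7, 10, 3) → sum 26
(7, 10, 3, 9) → sum 29
(10, 3, 9, 13) → sum 35
(3, 9, 13, 16) → sum 41
(9, 13, 16, 18) → sum 56  ≥ 56 ✓
(13, 16, 18, 1) → sum 48
3 windows satisfy the condition.

3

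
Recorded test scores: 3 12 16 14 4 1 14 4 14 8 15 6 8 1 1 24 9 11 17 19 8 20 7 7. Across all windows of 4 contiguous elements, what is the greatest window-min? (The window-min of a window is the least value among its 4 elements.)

3 12 16 14 → min 3
12 16 14 4 → min 4
16 14 4 1 → min 1
14 4 1 14 → min 1
4 1 14 4 → min 1
1 14 4 14 → min 1
14 4 14 8 → min 4
4 14 8 15 → min 4
14 8 15 6 → min 6
8 15 6 8 → min 6
15 6 8 1 → min 1
6 8 1 1 → min 1
8 1 1 24 → min 1
1 1 24 9 → min 1
1 24 9 11 → min 1
24 9 11 17 → min 9
9 11 17 19 → min 9
11 17 19 8 → min 8
17 19 8 20 → min 8
19 8 20 7 → min 7
8 20 7 7 → min 7
Greatest of these is 9.

9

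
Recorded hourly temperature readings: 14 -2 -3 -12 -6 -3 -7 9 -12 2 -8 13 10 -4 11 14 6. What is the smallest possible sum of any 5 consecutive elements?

-31

(14, -2, -3, -12, -6) → sum -9
(-2, -3, -12, -6, -3) → sum -26
(-3, -12, -6, -3, -7) → sum -31
(-12, -6, -3, -7, 9) → sum -19
(-6, -3, -7, 9, -12) → sum -19
(-3, -7, 9, -12, 2) → sum -11
(-7, 9, -12, 2, -8) → sum -16
(9, -12, 2, -8, 13) → sum 4
(-12, 2, -8, 13, 10) → sum 5
(2, -8, 13, 10, -4) → sum 13
(-8, 13, 10, -4, 11) → sum 22
(13, 10, -4, 11, 14) → sum 44
(10, -4, 11, 14, 6) → sum 37
Smallest of these is -31.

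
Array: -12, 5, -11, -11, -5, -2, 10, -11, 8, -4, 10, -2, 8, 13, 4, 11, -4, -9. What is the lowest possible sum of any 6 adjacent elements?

Window sums for each of the 13 positions:
-12 5 -11 -11 -5 -2 → sum -36
5 -11 -11 -5 -2 10 → sum -14
-11 -11 -5 -2 10 -11 → sum -30
-11 -5 -2 10 -11 8 → sum -11
-5 -2 10 -11 8 -4 → sum -4
-2 10 -11 8 -4 10 → sum 11
10 -11 8 -4 10 -2 → sum 11
-11 8 -4 10 -2 8 → sum 9
8 -4 10 -2 8 13 → sum 33
-4 10 -2 8 13 4 → sum 29
10 -2 8 13 4 11 → sum 44
-2 8 13 4 11 -4 → sum 30
8 13 4 11 -4 -9 → sum 23
Lowest of these is -36.

-36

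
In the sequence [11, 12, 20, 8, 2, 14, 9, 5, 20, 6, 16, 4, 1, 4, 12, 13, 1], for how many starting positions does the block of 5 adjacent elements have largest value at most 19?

5

(11, 12, 20, 8, 2) → max 20
(12, 20, 8, 2, 14) → max 20
(20, 8, 2, 14, 9) → max 20
(8, 2, 14, 9, 5) → max 14  ≤ 19 ✓
(2, 14, 9, 5, 20) → max 20
(14, 9, 5, 20, 6) → max 20
(9, 5, 20, 6, 16) → max 20
(5, 20, 6, 16, 4) → max 20
(20, 6, 16, 4, 1) → max 20
(6, 16, 4, 1, 4) → max 16  ≤ 19 ✓
(16, 4, 1, 4, 12) → max 16  ≤ 19 ✓
(4, 1, 4, 12, 13) → max 13  ≤ 19 ✓
(1, 4, 12, 13, 1) → max 13  ≤ 19 ✓
5 windows satisfy the condition.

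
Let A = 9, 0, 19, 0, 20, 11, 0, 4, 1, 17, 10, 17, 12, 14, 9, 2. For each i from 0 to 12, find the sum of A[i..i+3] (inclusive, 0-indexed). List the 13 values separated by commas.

28, 39, 50, 31, 35, 16, 22, 32, 45, 56, 53, 52, 37

[9, 0, 19, 0] → sum 28
[0, 19, 0, 20] → sum 39
[19, 0, 20, 11] → sum 50
[0, 20, 11, 0] → sum 31
[20, 11, 0, 4] → sum 35
[11, 0, 4, 1] → sum 16
[0, 4, 1, 17] → sum 22
[4, 1, 17, 10] → sum 32
[1, 17, 10, 17] → sum 45
[17, 10, 17, 12] → sum 56
[10, 17, 12, 14] → sum 53
[17, 12, 14, 9] → sum 52
[12, 14, 9, 2] → sum 37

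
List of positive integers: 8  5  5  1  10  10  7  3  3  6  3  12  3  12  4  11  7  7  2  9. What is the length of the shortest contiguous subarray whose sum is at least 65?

9

Extend right; whenever the sum reaches 65, record the length and shrink from the left:
add 8: running sum 8 < 65
add 5: running sum 13 < 65
add 5: running sum 18 < 65
add 1: running sum 19 < 65
add 10: running sum 29 < 65
add 10: running sum 39 < 65
add 7: running sum 46 < 65
add 3: running sum 49 < 65
add 3: running sum 52 < 65
add 6: running sum 58 < 65
add 3: running sum 61 < 65
end 11: [5, 5, 1, 10, 10, 7, 3, 3, 6, 3, 12] sum 65, len 11
end 12: [5, 5, 1, 10, 10, 7, 3, 3, 6, 3, 12, 3] sum 68, len 12
end 13: [10, 10, 7, 3, 3, 6, 3, 12, 3, 12] sum 69, len 10
end 14: [10, 10, 7, 3, 3, 6, 3, 12, 3, 12, 4] sum 73, len 11
end 15: [10, 7, 3, 3, 6, 3, 12, 3, 12, 4, 11] sum 74, len 11
end 16: [7, 3, 3, 6, 3, 12, 3, 12, 4, 11, 7] sum 71, len 11
end 17: [6, 3, 12, 3, 12, 4, 11, 7, 7] sum 65, len 9
end 18: [6, 3, 12, 3, 12, 4, 11, 7, 7, 2] sum 67, len 10
end 19: [12, 3, 12, 4, 11, 7, 7, 2, 9] sum 67, len 9
Shortest qualifying length: 9.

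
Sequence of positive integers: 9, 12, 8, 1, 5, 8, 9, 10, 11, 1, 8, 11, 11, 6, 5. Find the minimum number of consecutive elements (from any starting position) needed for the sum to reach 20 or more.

add 9: running sum 9 < 20
end 1: [9, 12] sum 21, len 2
end 2: [12, 8] sum 20, len 2
end 3: [12, 8, 1] sum 21, len 3
end 4: [12, 8, 1, 5] sum 26, len 4
end 5: [8, 1, 5, 8] sum 22, len 4
end 6: [5, 8, 9] sum 22, len 3
end 7: [8, 9, 10] sum 27, len 3
end 8: [10, 11] sum 21, len 2
end 9: [10, 11, 1] sum 22, len 3
end 10: [11, 1, 8] sum 20, len 3
end 11: [1, 8, 11] sum 20, len 3
end 12: [11, 11] sum 22, len 2
end 13: [11, 11, 6] sum 28, len 3
end 14: [11, 6, 5] sum 22, len 3
Shortest qualifying length: 2.

2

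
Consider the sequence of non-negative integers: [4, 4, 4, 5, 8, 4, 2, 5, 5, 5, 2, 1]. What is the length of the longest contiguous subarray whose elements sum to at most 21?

6

Extend to the right; shrink from the left whenever the sum exceeds 21:
[4] sum 4 len 1
[4, 4] sum 8 len 2
[4, 4, 4] sum 12 len 3
[4, 4, 4, 5] sum 17 len 4
[4, 4, 5, 8] sum 21 len 4
[4, 5, 8, 4] sum 21 len 4
[5, 8, 4, 2] sum 19 len 4
[8, 4, 2, 5] sum 19 len 4
[4, 2, 5, 5] sum 16 len 4
[4, 2, 5, 5, 5] sum 21 len 5
[2, 5, 5, 5, 2] sum 19 len 5
[2, 5, 5, 5, 2, 1] sum 20 len 6
Longest length seen: 6.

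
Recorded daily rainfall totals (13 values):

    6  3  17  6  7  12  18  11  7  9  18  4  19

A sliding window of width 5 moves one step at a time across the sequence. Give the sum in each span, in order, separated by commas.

(6, 3, 17, 6, 7) → sum 39
(3, 17, 6, 7, 12) → sum 45
(17, 6, 7, 12, 18) → sum 60
(6, 7, 12, 18, 11) → sum 54
(7, 12, 18, 11, 7) → sum 55
(12, 18, 11, 7, 9) → sum 57
(18, 11, 7, 9, 18) → sum 63
(11, 7, 9, 18, 4) → sum 49
(7, 9, 18, 4, 19) → sum 57

39, 45, 60, 54, 55, 57, 63, 49, 57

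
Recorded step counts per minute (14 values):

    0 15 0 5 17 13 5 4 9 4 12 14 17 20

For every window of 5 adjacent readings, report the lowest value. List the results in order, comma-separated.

0, 0, 0, 4, 4, 4, 4, 4, 4, 4

(0, 15, 0, 5, 17) → min 0
(15, 0, 5, 17, 13) → min 0
(0, 5, 17, 13, 5) → min 0
(5, 17, 13, 5, 4) → min 4
(17, 13, 5, 4, 9) → min 4
(13, 5, 4, 9, 4) → min 4
(5, 4, 9, 4, 12) → min 4
(4, 9, 4, 12, 14) → min 4
(9, 4, 12, 14, 17) → min 4
(4, 12, 14, 17, 20) → min 4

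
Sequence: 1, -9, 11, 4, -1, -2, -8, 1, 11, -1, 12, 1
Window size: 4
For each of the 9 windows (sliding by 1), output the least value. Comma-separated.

-9, -9, -2, -8, -8, -8, -8, -1, -1

[1, -9, 11, 4] → min -9
[-9, 11, 4, -1] → min -9
[11, 4, -1, -2] → min -2
[4, -1, -2, -8] → min -8
[-1, -2, -8, 1] → min -8
[-2, -8, 1, 11] → min -8
[-8, 1, 11, -1] → min -8
[1, 11, -1, 12] → min -1
[11, -1, 12, 1] → min -1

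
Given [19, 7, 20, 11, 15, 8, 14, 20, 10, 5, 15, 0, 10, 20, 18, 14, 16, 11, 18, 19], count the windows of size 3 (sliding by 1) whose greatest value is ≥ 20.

[19, 7, 20] → max 20  ≥ 20 ✓
[7, 20, 11] → max 20  ≥ 20 ✓
[20, 11, 15] → max 20  ≥ 20 ✓
[11, 15, 8] → max 15
[15, 8, 14] → max 15
[8, 14, 20] → max 20  ≥ 20 ✓
[14, 20, 10] → max 20  ≥ 20 ✓
[20, 10, 5] → max 20  ≥ 20 ✓
[10, 5, 15] → max 15
[5, 15, 0] → max 15
[15, 0, 10] → max 15
[0, 10, 20] → max 20  ≥ 20 ✓
[10, 20, 18] → max 20  ≥ 20 ✓
[20, 18, 14] → max 20  ≥ 20 ✓
[18, 14, 16] → max 18
[14, 16, 11] → max 16
[16, 11, 18] → max 18
[11, 18, 19] → max 19
9 windows satisfy the condition.

9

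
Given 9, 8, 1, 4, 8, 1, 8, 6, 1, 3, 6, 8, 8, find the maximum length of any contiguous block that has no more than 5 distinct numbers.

12

Extend right; when distinct count exceeds 5, shrink from the left:
add 9: window [9] (1 distinct), len 1
add 8: window [9, 8] (2 distinct), len 2
add 1: window [9, 8, 1] (3 distinct), len 3
add 4: window [9, 8, 1, 4] (4 distinct), len 4
add 8: window [9, 8, 1, 4, 8] (4 distinct), len 5
add 1: window [9, 8, 1, 4, 8, 1] (4 distinct), len 6
add 8: window [9, 8, 1, 4, 8, 1, 8] (4 distinct), len 7
add 6: window [9, 8, 1, 4, 8, 1, 8, 6] (5 distinct), len 8
add 1: window [9, 8, 1, 4, 8, 1, 8, 6, 1] (5 distinct), len 9
add 3: window [8, 1, 4, 8, 1, 8, 6, 1, 3] (5 distinct), len 9
add 6: window [8, 1, 4, 8, 1, 8, 6, 1, 3, 6] (5 distinct), len 10
add 8: window [8, 1, 4, 8, 1, 8, 6, 1, 3, 6, 8] (5 distinct), len 11
add 8: window [8, 1, 4, 8, 1, 8, 6, 1, 3, 6, 8, 8] (5 distinct), len 12
Longest length with ≤5 distinct: 12.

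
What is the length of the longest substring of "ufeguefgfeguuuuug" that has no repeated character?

4

[u] len 1
[u, f] len 2
[u, f, e] len 3
[u, f, e, g] len 4
[f, e, g, u] len 4
[g, u, e] len 3
[g, u, e, f] len 4
[u, e, f, g] len 4
[g, f] len 2
[g, f, e] len 3
[f, e, g] len 3
[f, e, g, u] len 4
[u] len 1
[u] len 1
[u] len 1
[u] len 1
[u, g] len 2
Longest all-distinct length: 4.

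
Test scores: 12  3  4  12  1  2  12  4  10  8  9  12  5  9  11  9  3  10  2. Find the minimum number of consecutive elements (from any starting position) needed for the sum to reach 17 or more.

2

Extend right; whenever the sum reaches 17, record the length and shrink from the left:
add 12: running sum 12 < 17
add 3: running sum 15 < 17
add 4: shortest ending here [12, 3, 4] sum 19, len 3
add 12: shortest ending here [3, 4, 12] sum 19, len 3
add 1: shortest ending here [4, 12, 1] sum 17, len 3
add 2: shortest ending here [4, 12, 1, 2] sum 19, len 4
add 12: shortest ending here [12, 1, 2, 12] sum 27, len 4
add 4: shortest ending here [2, 12, 4] sum 18, len 3
add 10: shortest ending here [12, 4, 10] sum 26, len 3
add 8: shortest ending here [10, 8] sum 18, len 2
add 9: shortest ending here [8, 9] sum 17, len 2
add 12: shortest ending here [9, 12] sum 21, len 2
add 5: shortest ending here [12, 5] sum 17, len 2
add 9: shortest ending here [12, 5, 9] sum 26, len 3
add 11: shortest ending here [9, 11] sum 20, len 2
add 9: shortest ending here [11, 9] sum 20, len 2
add 3: shortest ending here [11, 9, 3] sum 23, len 3
add 10: shortest ending here [9, 3, 10] sum 22, len 3
add 2: shortest ending here [9, 3, 10, 2] sum 24, len 4
Shortest qualifying length: 2.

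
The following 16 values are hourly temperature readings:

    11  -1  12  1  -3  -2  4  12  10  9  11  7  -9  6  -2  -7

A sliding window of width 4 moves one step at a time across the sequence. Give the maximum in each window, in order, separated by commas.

12, 12, 12, 4, 12, 12, 12, 12, 11, 11, 11, 7, 6

11 -1 12 1 → max 12
-1 12 1 -3 → max 12
12 1 -3 -2 → max 12
1 -3 -2 4 → max 4
-3 -2 4 12 → max 12
-2 4 12 10 → max 12
4 12 10 9 → max 12
12 10 9 11 → max 12
10 9 11 7 → max 11
9 11 7 -9 → max 11
11 7 -9 6 → max 11
7 -9 6 -2 → max 7
-9 6 -2 -7 → max 6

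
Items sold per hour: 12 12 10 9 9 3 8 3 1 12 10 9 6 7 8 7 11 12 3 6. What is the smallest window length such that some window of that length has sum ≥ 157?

Extend right; whenever the sum reaches 157, record the length and shrink from the left:
add 12: running sum 12 < 157
add 12: running sum 24 < 157
add 10: running sum 34 < 157
add 9: running sum 43 < 157
add 9: running sum 52 < 157
add 3: running sum 55 < 157
add 8: running sum 63 < 157
add 3: running sum 66 < 157
add 1: running sum 67 < 157
add 12: running sum 79 < 157
add 10: running sum 89 < 157
add 9: running sum 98 < 157
add 6: running sum 104 < 157
add 7: running sum 111 < 157
add 8: running sum 119 < 157
add 7: running sum 126 < 157
add 11: running sum 137 < 157
add 12: running sum 149 < 157
add 3: running sum 152 < 157
add 6: shortest ending here [12, 12, 10, 9, 9, 3, 8, 3, 1, 12, 10, 9, 6, 7, 8, 7, 11, 12, 3, 6] sum 158, len 20
Shortest qualifying length: 20.

20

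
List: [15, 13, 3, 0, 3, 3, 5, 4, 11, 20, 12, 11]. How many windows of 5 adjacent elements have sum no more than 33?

4

(15, 13, 3, 0, 3) → sum 34
(13, 3, 0, 3, 3) → sum 22  ≤ 33 ✓
(3, 0, 3, 3, 5) → sum 14  ≤ 33 ✓
(0, 3, 3, 5, 4) → sum 15  ≤ 33 ✓
(3, 3, 5, 4, 11) → sum 26  ≤ 33 ✓
(3, 5, 4, 11, 20) → sum 43
(5, 4, 11, 20, 12) → sum 52
(4, 11, 20, 12, 11) → sum 58
4 windows satisfy the condition.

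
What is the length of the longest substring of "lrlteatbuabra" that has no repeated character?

5

add l: [l] len 1
add r: [l, r] len 2
add l (repeat l, move left end past it): [r, l] len 2
add t: [r, l, t] len 3
add e: [r, l, t, e] len 4
add a: [r, l, t, e, a] len 5
add t (repeat t, move left end past it): [e, a, t] len 3
add b: [e, a, t, b] len 4
add u: [e, a, t, b, u] len 5
add a (repeat a, move left end past it): [t, b, u, a] len 4
add b (repeat b, move left end past it): [u, a, b] len 3
add r: [u, a, b, r] len 4
add a (repeat a, move left end past it): [b, r, a] len 3
Longest all-distinct length: 5.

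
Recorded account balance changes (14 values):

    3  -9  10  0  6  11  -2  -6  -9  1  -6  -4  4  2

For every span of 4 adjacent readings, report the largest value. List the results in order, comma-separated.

(3, -9, 10, 0) → max 10
(-9, 10, 0, 6) → max 10
(10, 0, 6, 11) → max 11
(0, 6, 11, -2) → max 11
(6, 11, -2, -6) → max 11
(11, -2, -6, -9) → max 11
(-2, -6, -9, 1) → max 1
(-6, -9, 1, -6) → max 1
(-9, 1, -6, -4) → max 1
(1, -6, -4, 4) → max 4
(-6, -4, 4, 2) → max 4

10, 10, 11, 11, 11, 11, 1, 1, 1, 4, 4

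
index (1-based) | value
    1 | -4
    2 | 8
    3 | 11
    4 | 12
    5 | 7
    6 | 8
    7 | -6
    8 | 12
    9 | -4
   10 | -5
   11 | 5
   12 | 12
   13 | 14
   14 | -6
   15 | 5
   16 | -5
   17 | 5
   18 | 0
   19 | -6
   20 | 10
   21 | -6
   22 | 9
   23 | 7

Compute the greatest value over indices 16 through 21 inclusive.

Elements at indices 16..21: -5, 5, 0, -6, 10, -6
max(-5, 5, 0, -6, 10, -6) = 10

10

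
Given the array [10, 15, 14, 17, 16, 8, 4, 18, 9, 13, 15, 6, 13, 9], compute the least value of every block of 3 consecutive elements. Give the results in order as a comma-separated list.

10, 14, 14, 8, 4, 4, 4, 9, 9, 6, 6, 6

10 15 14 → min 10
15 14 17 → min 14
14 17 16 → min 14
17 16 8 → min 8
16 8 4 → min 4
8 4 18 → min 4
4 18 9 → min 4
18 9 13 → min 9
9 13 15 → min 9
13 15 6 → min 6
15 6 13 → min 6
6 13 9 → min 6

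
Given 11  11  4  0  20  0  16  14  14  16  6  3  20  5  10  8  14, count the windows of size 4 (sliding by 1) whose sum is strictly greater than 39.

6

[11, 11, 4, 0] → sum 26
[11, 4, 0, 20] → sum 35
[4, 0, 20, 0] → sum 24
[0, 20, 0, 16] → sum 36
[20, 0, 16, 14] → sum 50  > 39 ✓
[0, 16, 14, 14] → sum 44  > 39 ✓
[16, 14, 14, 16] → sum 60  > 39 ✓
[14, 14, 16, 6] → sum 50  > 39 ✓
[14, 16, 6, 3] → sum 39
[16, 6, 3, 20] → sum 45  > 39 ✓
[6, 3, 20, 5] → sum 34
[3, 20, 5, 10] → sum 38
[20, 5, 10, 8] → sum 43  > 39 ✓
[5, 10, 8, 14] → sum 37
6 windows satisfy the condition.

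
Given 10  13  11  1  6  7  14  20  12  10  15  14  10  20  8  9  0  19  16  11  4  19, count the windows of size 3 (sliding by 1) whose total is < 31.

6

(10, 13, 11) → sum 34
(13, 11, 1) → sum 25  < 31 ✓
(11, 1, 6) → sum 18  < 31 ✓
(1, 6, 7) → sum 14  < 31 ✓
(6, 7, 14) → sum 27  < 31 ✓
(7, 14, 20) → sum 41
(14, 20, 12) → sum 46
(20, 12, 10) → sum 42
(12, 10, 15) → sum 37
(10, 15, 14) → sum 39
(15, 14, 10) → sum 39
(14, 10, 20) → sum 44
(10, 20, 8) → sum 38
(20, 8, 9) → sum 37
(8, 9, 0) → sum 17  < 31 ✓
(9, 0, 19) → sum 28  < 31 ✓
(0, 19, 16) → sum 35
(19, 16, 11) → sum 46
(16, 11, 4) → sum 31
(11, 4, 19) → sum 34
6 windows satisfy the condition.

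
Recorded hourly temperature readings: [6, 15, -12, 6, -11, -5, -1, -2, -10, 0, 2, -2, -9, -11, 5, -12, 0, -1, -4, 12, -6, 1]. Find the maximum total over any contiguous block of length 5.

4

Each size-5 window and its sum:
[6, 15, -12, 6, -11] → sum 4
[15, -12, 6, -11, -5] → sum -7
[-12, 6, -11, -5, -1] → sum -23
[6, -11, -5, -1, -2] → sum -13
[-11, -5, -1, -2, -10] → sum -29
[-5, -1, -2, -10, 0] → sum -18
[-1, -2, -10, 0, 2] → sum -11
[-2, -10, 0, 2, -2] → sum -12
[-10, 0, 2, -2, -9] → sum -19
[0, 2, -2, -9, -11] → sum -20
[2, -2, -9, -11, 5] → sum -15
[-2, -9, -11, 5, -12] → sum -29
[-9, -11, 5, -12, 0] → sum -27
[-11, 5, -12, 0, -1] → sum -19
[5, -12, 0, -1, -4] → sum -12
[-12, 0, -1, -4, 12] → sum -5
[0, -1, -4, 12, -6] → sum 1
[-1, -4, 12, -6, 1] → sum 2
Maximum of these is 4.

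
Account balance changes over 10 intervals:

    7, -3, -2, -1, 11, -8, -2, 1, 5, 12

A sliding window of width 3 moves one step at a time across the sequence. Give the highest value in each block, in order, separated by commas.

7, -1, 11, 11, 11, 1, 5, 12

(7, -3, -2) → max 7
(-3, -2, -1) → max -1
(-2, -1, 11) → max 11
(-1, 11, -8) → max 11
(11, -8, -2) → max 11
(-8, -2, 1) → max 1
(-2, 1, 5) → max 5
(1, 5, 12) → max 12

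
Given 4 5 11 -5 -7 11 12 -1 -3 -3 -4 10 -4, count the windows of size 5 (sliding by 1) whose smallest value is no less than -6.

4

(4, 5, 11, -5, -7) → min -7
(5, 11, -5, -7, 11) → min -7
(11, -5, -7, 11, 12) → min -7
(-5, -7, 11, 12, -1) → min -7
(-7, 11, 12, -1, -3) → min -7
(11, 12, -1, -3, -3) → min -3  ≥ -6 ✓
(12, -1, -3, -3, -4) → min -4  ≥ -6 ✓
(-1, -3, -3, -4, 10) → min -4  ≥ -6 ✓
(-3, -3, -4, 10, -4) → min -4  ≥ -6 ✓
4 windows satisfy the condition.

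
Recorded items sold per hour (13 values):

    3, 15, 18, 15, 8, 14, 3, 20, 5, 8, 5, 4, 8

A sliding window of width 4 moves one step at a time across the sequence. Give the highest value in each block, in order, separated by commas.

18, 18, 18, 15, 20, 20, 20, 20, 8, 8

(3, 15, 18, 15) → max 18
(15, 18, 15, 8) → max 18
(18, 15, 8, 14) → max 18
(15, 8, 14, 3) → max 15
(8, 14, 3, 20) → max 20
(14, 3, 20, 5) → max 20
(3, 20, 5, 8) → max 20
(20, 5, 8, 5) → max 20
(5, 8, 5, 4) → max 8
(8, 5, 4, 8) → max 8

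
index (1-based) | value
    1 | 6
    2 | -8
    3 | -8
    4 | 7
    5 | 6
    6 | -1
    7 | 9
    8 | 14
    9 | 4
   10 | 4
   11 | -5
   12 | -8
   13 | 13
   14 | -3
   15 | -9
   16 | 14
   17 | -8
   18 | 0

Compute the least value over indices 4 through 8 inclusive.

-1

Elements at indices 4..8: 7, 6, -1, 9, 14
min(7, 6, -1, 9, 14) = -1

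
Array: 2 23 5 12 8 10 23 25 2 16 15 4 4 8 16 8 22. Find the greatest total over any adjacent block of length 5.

2 23 5 12 8 → sum 50
23 5 12 8 10 → sum 58
5 12 8 10 23 → sum 58
12 8 10 23 25 → sum 78
8 10 23 25 2 → sum 68
10 23 25 2 16 → sum 76
23 25 2 16 15 → sum 81
25 2 16 15 4 → sum 62
2 16 15 4 4 → sum 41
16 15 4 4 8 → sum 47
15 4 4 8 16 → sum 47
4 4 8 16 8 → sum 40
4 8 16 8 22 → sum 58
Greatest of these is 81.

81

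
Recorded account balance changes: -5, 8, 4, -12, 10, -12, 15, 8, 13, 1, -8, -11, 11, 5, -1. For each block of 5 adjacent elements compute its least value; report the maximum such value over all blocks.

-8

[-5, 8, 4, -12, 10] → min -12
[8, 4, -12, 10, -12] → min -12
[4, -12, 10, -12, 15] → min -12
[-12, 10, -12, 15, 8] → min -12
[10, -12, 15, 8, 13] → min -12
[-12, 15, 8, 13, 1] → min -12
[15, 8, 13, 1, -8] → min -8
[8, 13, 1, -8, -11] → min -11
[13, 1, -8, -11, 11] → min -11
[1, -8, -11, 11, 5] → min -11
[-8, -11, 11, 5, -1] → min -11
Maximum of these is -8.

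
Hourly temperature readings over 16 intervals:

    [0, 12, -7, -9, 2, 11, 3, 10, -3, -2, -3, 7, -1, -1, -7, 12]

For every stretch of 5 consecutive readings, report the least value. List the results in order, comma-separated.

-9, -9, -9, -9, -3, -3, -3, -3, -3, -3, -7, -7

0 12 -7 -9 2 → min -9
12 -7 -9 2 11 → min -9
-7 -9 2 11 3 → min -9
-9 2 11 3 10 → min -9
2 11 3 10 -3 → min -3
11 3 10 -3 -2 → min -3
3 10 -3 -2 -3 → min -3
10 -3 -2 -3 7 → min -3
-3 -2 -3 7 -1 → min -3
-2 -3 7 -1 -1 → min -3
-3 7 -1 -1 -7 → min -7
7 -1 -1 -7 12 → min -7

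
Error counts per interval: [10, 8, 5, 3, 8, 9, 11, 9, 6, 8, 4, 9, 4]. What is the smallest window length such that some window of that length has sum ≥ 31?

4

add 10: running sum 10 < 31
add 8: running sum 18 < 31
add 5: running sum 23 < 31
add 3: running sum 26 < 31
add 8: shortest ending here [10, 8, 5, 3, 8] sum 34, len 5
add 9: shortest ending here [8, 5, 3, 8, 9] sum 33, len 5
add 11: shortest ending here [3, 8, 9, 11] sum 31, len 4
add 9: shortest ending here [8, 9, 11, 9] sum 37, len 4
add 6: shortest ending here [9, 11, 9, 6] sum 35, len 4
add 8: shortest ending here [11, 9, 6, 8] sum 34, len 4
add 4: shortest ending here [11, 9, 6, 8, 4] sum 38, len 5
add 9: shortest ending here [9, 6, 8, 4, 9] sum 36, len 5
add 4: shortest ending here [6, 8, 4, 9, 4] sum 31, len 5
Shortest qualifying length: 4.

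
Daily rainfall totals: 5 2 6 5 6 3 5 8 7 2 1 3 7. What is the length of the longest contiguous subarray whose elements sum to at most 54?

12

add 5: [5] sum 5, len 1
add 2: [5, 2] sum 7, len 2
add 6: [5, 2, 6] sum 13, len 3
add 5: [5, 2, 6, 5] sum 18, len 4
add 6: [5, 2, 6, 5, 6] sum 24, len 5
add 3: [5, 2, 6, 5, 6, 3] sum 27, len 6
add 5: [5, 2, 6, 5, 6, 3, 5] sum 32, len 7
add 8: [5, 2, 6, 5, 6, 3, 5, 8] sum 40, len 8
add 7: [5, 2, 6, 5, 6, 3, 5, 8, 7] sum 47, len 9
add 2: [5, 2, 6, 5, 6, 3, 5, 8, 7, 2] sum 49, len 10
add 1: [5, 2, 6, 5, 6, 3, 5, 8, 7, 2, 1] sum 50, len 11
add 3: [5, 2, 6, 5, 6, 3, 5, 8, 7, 2, 1, 3] sum 53, len 12
add 7: [6, 5, 6, 3, 5, 8, 7, 2, 1, 3, 7] sum 53, len 11
Longest length seen: 12.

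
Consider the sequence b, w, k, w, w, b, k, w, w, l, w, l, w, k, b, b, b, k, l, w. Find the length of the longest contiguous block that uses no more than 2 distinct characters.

Extend right; when distinct count exceeds 2, shrink from the left:
[b] 1 distinct, len 1
[b, w] 2 distinct, len 2
[w, k] 2 distinct, len 2
[w, k, w] 2 distinct, len 3
[w, k, w, w] 2 distinct, len 4
[w, w, b] 2 distinct, len 3
[b, k] 2 distinct, len 2
[k, w] 2 distinct, len 2
[k, w, w] 2 distinct, len 3
[w, w, l] 2 distinct, len 3
[w, w, l, w] 2 distinct, len 4
[w, w, l, w, l] 2 distinct, len 5
[w, w, l, w, l, w] 2 distinct, len 6
[w, k] 2 distinct, len 2
[k, b] 2 distinct, len 2
[k, b, b] 2 distinct, len 3
[k, b, b, b] 2 distinct, len 4
[k, b, b, b, k] 2 distinct, len 5
[k, l] 2 distinct, len 2
[l, w] 2 distinct, len 2
Longest length with ≤2 distinct: 6.

6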